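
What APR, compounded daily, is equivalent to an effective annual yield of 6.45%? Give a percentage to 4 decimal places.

6.2511%

(1 + r/365)^365 − 1 = 0.0645, so 1 + r/365 = 1.0645^(1/365).
r/365 = 0.000171, so r = 0.062511 = 6.2511%.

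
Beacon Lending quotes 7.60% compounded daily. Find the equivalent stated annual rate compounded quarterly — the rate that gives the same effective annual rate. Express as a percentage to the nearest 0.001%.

7.672%

EAR = (1 + 0.0760/365)^365 − 1 = 0.078954.
Solve (1 + r/4)^4 = 1.078954: r/4 = 1.078954^(1/4) − 1 = 0.019180, so r = 0.076719 = 7.672%.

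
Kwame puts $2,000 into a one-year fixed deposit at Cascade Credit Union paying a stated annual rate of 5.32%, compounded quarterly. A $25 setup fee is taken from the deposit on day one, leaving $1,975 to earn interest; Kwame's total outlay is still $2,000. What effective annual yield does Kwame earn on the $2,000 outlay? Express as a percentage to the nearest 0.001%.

Value after one year: 1,975 × (1 + 0.0532/4)^4 = 1,975 × 1.054271 = $2,082.18.
Effective yield on the $2,000 outlay: 2,082.18 / 2,000 − 1 = 0.041092 = 4.109%.

4.109%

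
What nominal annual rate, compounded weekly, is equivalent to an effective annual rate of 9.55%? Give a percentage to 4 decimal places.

(1 + r/52)^52 − 1 = 0.0955, so 1 + r/52 = 1.0955^(1/52).
r/52 = 0.001756, so r = 0.091291 = 9.1291%.

9.1291%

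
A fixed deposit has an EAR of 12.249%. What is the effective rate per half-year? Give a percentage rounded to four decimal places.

5.9476%

The per-half-year rate i satisfies (1 + i)^2 = 1 + 0.12249.
i = 1.12249^(1/2) − 1 = 0.0594763 = 5.9476%.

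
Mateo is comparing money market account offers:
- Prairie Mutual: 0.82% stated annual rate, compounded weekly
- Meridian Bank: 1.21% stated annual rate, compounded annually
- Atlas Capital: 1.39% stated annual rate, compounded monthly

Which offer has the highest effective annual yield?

Atlas Capital

Prairie Mutual: (1 + 0.0082/52)^52 − 1 = 0.823%
Meridian Bank: compounded annually, EAR = 1.210%
Atlas Capital: (1 + 0.0139/12)^12 − 1 = 1.399%
The highest effective annual rate is Atlas Capital at 1.399%.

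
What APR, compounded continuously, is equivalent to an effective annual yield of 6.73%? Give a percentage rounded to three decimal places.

6.513%

Continuous: nominal r satisfies e^r − 1 = 0.0673.
r = ln(1 + 0.0673) = ln(1.0673) = 0.065132 = 6.513%.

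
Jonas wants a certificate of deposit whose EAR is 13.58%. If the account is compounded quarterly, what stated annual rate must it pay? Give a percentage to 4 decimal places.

(1 + r/4)^4 − 1 = 0.1358, so 1 + r/4 = 1.1358^(1/4).
r/4 = 0.032346, so r = 0.129386 = 12.9386%.

12.9386%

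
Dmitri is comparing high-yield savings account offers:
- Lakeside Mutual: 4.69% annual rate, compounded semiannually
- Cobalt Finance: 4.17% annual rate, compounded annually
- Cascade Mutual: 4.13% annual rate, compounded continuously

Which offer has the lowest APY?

Cobalt Finance

Lakeside Mutual: (1 + 0.0469/2)^2 − 1 = 4.745%
Cobalt Finance: compounded annually, EAR = 4.170%
Cascade Mutual: e^0.0413 − 1 = 4.216%
The lowest effective annual rate is Cobalt Finance at 4.170%.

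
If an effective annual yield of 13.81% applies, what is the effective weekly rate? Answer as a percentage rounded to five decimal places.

0.24908%

The per-week rate i satisfies (1 + i)^52 = 1 + 0.1381.
i = 1.1381^(1/52) − 1 = 0.0024908 = 0.24908%.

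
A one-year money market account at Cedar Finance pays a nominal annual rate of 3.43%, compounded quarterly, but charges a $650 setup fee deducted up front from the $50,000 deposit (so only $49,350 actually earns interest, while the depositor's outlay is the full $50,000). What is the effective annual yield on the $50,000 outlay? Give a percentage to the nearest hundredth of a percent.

Value after one year: 49,350 × (1 + 0.0343/4)^4 = 49,350 × 1.034744 = $51,064.60.
Effective yield on the $50,000 outlay: 51,064.60 / 50,000 − 1 = 0.021292 = 2.13%.

2.13%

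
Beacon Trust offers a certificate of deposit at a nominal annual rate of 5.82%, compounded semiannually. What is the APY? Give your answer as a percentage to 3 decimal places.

5.905%

EAR = (1 + 0.0582/2)^2 − 1.
= (1 + 0.029100)^2 − 1 = 1.059047 − 1 = 5.905%.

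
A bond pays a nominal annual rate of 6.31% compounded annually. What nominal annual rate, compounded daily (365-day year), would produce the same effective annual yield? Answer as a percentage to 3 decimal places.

6.119%

Compounded annually, EAR = nominal = 0.063100.
Solve (1 + r/365)^365 = 1.063100: r/365 = 1.063100^(1/365) − 1 = 0.000168, so r = 0.061194 = 6.119%.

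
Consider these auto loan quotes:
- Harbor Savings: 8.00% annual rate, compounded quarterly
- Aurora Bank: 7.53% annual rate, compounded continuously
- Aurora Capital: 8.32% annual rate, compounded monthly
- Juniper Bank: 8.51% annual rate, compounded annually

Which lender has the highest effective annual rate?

Aurora Capital

Harbor Savings: (1 + 0.0800/4)^4 − 1 = 8.243%
Aurora Bank: e^0.0753 − 1 = 7.821%
Aurora Capital: (1 + 0.0832/12)^12 − 1 = 8.645%
Juniper Bank: compounded annually, EAR = 8.510%
The highest effective annual rate is Aurora Capital at 8.645%.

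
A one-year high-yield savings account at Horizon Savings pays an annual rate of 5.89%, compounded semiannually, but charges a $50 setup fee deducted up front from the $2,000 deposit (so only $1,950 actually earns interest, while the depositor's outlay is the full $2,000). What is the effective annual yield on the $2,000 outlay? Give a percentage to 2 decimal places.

3.33%

Value after one year: 1,950 × (1 + 0.0589/2)^2 = 1,950 × 1.059767 = $2,066.55.
Effective yield on the $2,000 outlay: 2,066.55 / 2,000 − 1 = 0.033273 = 3.33%.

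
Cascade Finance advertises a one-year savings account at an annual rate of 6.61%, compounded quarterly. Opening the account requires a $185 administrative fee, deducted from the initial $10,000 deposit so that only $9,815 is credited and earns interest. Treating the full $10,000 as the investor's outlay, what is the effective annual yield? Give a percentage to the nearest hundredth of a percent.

4.80%

Value after one year: 9,815 × (1 + 0.0661/4)^4 = 9,815 × 1.067757 = $10,480.03.
Effective yield on the $10,000 outlay: 10,480.03 / 10,000 − 1 = 0.048003 = 4.80%.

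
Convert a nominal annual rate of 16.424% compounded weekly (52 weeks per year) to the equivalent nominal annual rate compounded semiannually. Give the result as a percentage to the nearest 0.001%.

EAR = (1 + 0.16424/52)^52 − 1 = 0.178192.
Solve (1 + r/2)^2 = 1.178192: r/2 = 1.178192^(1/2) − 1 = 0.085446, so r = 0.170891 = 17.089%.

17.089%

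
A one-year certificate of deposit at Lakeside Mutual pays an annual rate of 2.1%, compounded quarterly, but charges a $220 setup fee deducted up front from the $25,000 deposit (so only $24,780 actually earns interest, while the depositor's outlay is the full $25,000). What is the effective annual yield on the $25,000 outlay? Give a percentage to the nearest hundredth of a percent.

Value after one year: 24,780 × (1 + 0.021/4)^4 = 24,780 × 1.021166 = $25,304.49.
Effective yield on the $25,000 outlay: 25,304.49 / 25,000 − 1 = 0.012180 = 1.22%.

1.22%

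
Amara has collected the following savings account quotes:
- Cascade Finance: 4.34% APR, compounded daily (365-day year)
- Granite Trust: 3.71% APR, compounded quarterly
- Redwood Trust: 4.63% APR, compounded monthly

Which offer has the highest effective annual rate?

Cascade Finance: (1 + 0.0434/365)^365 − 1 = 4.435%
Granite Trust: (1 + 0.0371/4)^4 − 1 = 3.762%
Redwood Trust: (1 + 0.0463/12)^12 − 1 = 4.730%
The highest effective annual rate is Redwood Trust at 4.730%.

Redwood Trust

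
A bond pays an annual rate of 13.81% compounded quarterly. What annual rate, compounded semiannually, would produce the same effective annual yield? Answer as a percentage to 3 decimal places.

14.048%

EAR = (1 + 0.1381/4)^4 − 1 = 0.145418.
Solve (1 + r/2)^2 = 1.145418: r/2 = 1.145418^(1/2) − 1 = 0.070242, so r = 0.140484 = 14.048%.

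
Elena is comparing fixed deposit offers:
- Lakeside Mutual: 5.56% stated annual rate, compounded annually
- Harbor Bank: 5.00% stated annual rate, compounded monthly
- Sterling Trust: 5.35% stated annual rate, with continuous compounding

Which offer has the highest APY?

Lakeside Mutual

Lakeside Mutual: compounded annually, EAR = 5.560%
Harbor Bank: (1 + 0.0500/12)^12 − 1 = 5.116%
Sterling Trust: e^0.0535 − 1 = 5.496%
The highest effective annual rate is Lakeside Mutual at 5.560%.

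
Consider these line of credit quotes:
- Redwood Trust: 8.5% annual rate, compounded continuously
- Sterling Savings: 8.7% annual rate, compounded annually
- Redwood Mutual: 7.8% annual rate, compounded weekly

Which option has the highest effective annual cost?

Redwood Trust

Redwood Trust: e^0.085 − 1 = 8.872%
Sterling Savings: compounded annually, EAR = 8.700%
Redwood Mutual: (1 + 0.078/52)^52 − 1 = 8.106%
The highest effective annual rate is Redwood Trust at 8.872%.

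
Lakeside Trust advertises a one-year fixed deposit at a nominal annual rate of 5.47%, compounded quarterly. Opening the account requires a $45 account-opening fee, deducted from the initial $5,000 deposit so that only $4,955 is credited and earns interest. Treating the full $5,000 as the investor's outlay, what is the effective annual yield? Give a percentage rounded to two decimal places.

4.63%

Value after one year: 4,955 × (1 + 0.0547/4)^4 = 4,955 × 1.055832 = $5,231.65.
Effective yield on the $5,000 outlay: 5,231.65 / 5,000 − 1 = 0.046330 = 4.63%.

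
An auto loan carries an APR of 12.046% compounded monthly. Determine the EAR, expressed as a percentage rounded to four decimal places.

EAR = (1 + 0.12046/12)^12 − 1.
= 1.127338 − 1 = 12.7338%.

12.7338%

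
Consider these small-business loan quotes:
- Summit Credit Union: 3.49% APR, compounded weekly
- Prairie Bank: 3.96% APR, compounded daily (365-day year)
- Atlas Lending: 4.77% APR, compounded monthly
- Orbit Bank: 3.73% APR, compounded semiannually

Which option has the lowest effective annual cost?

Summit Credit Union: (1 + 0.0349/52)^52 − 1 = 3.550%
Prairie Bank: (1 + 0.0396/365)^365 − 1 = 4.039%
Atlas Lending: (1 + 0.0477/12)^12 − 1 = 4.876%
Orbit Bank: (1 + 0.0373/2)^2 − 1 = 3.765%
The lowest effective annual rate is Summit Credit Union at 3.550%.

Summit Credit Union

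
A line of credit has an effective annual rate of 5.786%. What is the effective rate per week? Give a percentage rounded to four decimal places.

The per-week rate i satisfies (1 + i)^52 = 1 + 0.05786.
i = 1.05786^(1/52) − 1 = 0.0010823 = 0.1082%.

0.1082%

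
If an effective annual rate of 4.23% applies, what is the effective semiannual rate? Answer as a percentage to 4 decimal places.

The per-half-year rate i satisfies (1 + i)^2 = 1 + 0.0423.
i = 1.0423^(1/2) − 1 = 0.0209309 = 2.0931%.

2.0931%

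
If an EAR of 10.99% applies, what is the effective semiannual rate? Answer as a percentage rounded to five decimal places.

5.35179%

The per-half-year rate i satisfies (1 + i)^2 = 1 + 0.1099.
i = 1.1099^(1/2) − 1 = 0.0535179 = 5.35179%.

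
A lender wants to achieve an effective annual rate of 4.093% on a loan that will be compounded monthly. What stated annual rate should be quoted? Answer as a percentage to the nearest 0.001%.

(1 + r/12)^12 − 1 = 0.04093, so 1 + r/12 = 1.04093^(1/12).
r/12 = 0.003348, so r = 0.040182 = 4.018%.

4.018%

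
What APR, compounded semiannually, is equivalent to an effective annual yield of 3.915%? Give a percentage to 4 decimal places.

3.8774%

(1 + r/2)^2 − 1 = 0.03915, so 1 + r/2 = 1.03915^(1/2).
r/2 = 0.019387, so r = 0.038774 = 3.8774%.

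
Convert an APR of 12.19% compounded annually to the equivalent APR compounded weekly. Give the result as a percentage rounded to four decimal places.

Compounded annually, EAR = nominal = 0.121900.
Solve (1 + r/52)^52 = 1.121900: r/52 = 1.121900^(1/52) − 1 = 0.002214, so r = 0.115151 = 11.5151%.

11.5151%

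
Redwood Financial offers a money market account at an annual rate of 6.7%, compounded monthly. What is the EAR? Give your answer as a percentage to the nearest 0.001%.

EAR = (1 + 0.067/12)^12 − 1.
= 1.069096 − 1 = 6.910%.

6.910%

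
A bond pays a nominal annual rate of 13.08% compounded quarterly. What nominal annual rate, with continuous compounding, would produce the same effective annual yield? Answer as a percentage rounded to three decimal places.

EAR = (1 + 0.1308/4)^4 − 1 = 0.137357.
Equivalent continuous rate: r = ln(1 + 0.137357) = 0.128707 = 12.871%.

12.871%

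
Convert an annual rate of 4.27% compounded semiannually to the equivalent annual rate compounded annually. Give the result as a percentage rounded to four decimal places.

4.3156%

EAR = (1 + 0.0427/2)^2 − 1 = 0.043156.
Compounded annually, the equivalent nominal rate is the EAR itself: 4.3156%.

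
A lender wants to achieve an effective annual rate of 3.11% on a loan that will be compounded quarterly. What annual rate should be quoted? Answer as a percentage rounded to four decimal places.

(1 + r/4)^4 − 1 = 0.0311, so 1 + r/4 = 1.0311^(1/4).
r/4 = 0.007686, so r = 0.030744 = 3.0744%.

3.0744%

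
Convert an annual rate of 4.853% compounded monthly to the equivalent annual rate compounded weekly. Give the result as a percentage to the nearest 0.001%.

EAR = (1 + 0.04853/12)^12 − 1 = 0.049624.
Solve (1 + r/52)^52 = 1.049624: r/52 = 1.049624^(1/52) − 1 = 0.000932, so r = 0.048455 = 4.845%.

4.845%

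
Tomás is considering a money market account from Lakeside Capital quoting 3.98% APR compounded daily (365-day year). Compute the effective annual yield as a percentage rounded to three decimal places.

EAR = (1 + 0.0398/365)^365 − 1.
= (1 + 0.000109)^365 − 1 = 1.040600 − 1 = 4.060%.

4.060%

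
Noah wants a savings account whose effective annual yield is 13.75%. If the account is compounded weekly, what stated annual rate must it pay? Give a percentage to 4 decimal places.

(1 + r/52)^52 − 1 = 0.1375, so 1 + r/52 = 1.1375^(1/52).
r/52 = 0.002481, so r = 0.128993 = 12.8993%.

12.8993%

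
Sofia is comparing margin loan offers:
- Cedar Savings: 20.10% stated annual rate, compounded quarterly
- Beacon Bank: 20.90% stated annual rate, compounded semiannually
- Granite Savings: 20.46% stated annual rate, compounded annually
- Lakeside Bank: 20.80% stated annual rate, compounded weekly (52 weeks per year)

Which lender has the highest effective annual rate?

Lakeside Bank

Cedar Savings: (1 + 0.2010/4)^4 − 1 = 21.666%
Beacon Bank: (1 + 0.2090/2)^2 − 1 = 21.992%
Granite Savings: compounded annually, EAR = 20.460%
Lakeside Bank: (1 + 0.2080/52)^52 − 1 = 23.070%
The highest effective annual rate is Lakeside Bank at 23.070%.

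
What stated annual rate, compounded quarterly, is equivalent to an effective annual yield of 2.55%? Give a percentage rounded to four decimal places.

(1 + r/4)^4 − 1 = 0.0255, so 1 + r/4 = 1.0255^(1/4).
r/4 = 0.006315, so r = 0.025260 = 2.5260%.

2.5260%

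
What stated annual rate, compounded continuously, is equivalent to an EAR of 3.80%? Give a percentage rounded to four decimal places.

3.7296%

Continuous: nominal r satisfies e^r − 1 = 0.0380.
r = ln(1 + 0.0380) = ln(1.0380) = 0.037296 = 3.7296%.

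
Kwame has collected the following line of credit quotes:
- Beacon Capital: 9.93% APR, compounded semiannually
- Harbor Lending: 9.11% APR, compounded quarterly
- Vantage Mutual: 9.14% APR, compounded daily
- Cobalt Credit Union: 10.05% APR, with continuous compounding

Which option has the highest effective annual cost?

Cobalt Credit Union

Beacon Capital: (1 + 0.0993/2)^2 − 1 = 10.177%
Harbor Lending: (1 + 0.0911/4)^4 − 1 = 9.426%
Vantage Mutual: (1 + 0.0914/365)^365 − 1 = 9.569%
Cobalt Credit Union: e^0.1005 − 1 = 10.572%
The highest effective annual rate is Cobalt Credit Union at 10.572%.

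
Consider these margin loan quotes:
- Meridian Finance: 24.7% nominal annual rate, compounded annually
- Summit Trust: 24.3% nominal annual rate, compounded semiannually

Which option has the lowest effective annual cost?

Meridian Finance: compounded annually, EAR = 24.700%
Summit Trust: (1 + 0.243/2)^2 − 1 = 25.776%
The lowest effective annual rate is Meridian Finance at 24.700%.

Meridian Finance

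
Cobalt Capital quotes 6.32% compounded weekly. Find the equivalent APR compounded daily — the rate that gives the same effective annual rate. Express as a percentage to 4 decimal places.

6.3167%

EAR = (1 + 0.0632/52)^52 − 1 = 0.065199.
Solve (1 + r/365)^365 = 1.065199: r/365 = 1.065199^(1/365) − 1 = 0.000173, so r = 0.063167 = 6.3167%.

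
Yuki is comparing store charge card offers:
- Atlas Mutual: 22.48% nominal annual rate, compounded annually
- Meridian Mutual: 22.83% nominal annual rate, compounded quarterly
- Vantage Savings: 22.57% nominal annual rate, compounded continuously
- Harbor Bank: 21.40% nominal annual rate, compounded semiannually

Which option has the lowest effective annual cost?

Atlas Mutual: compounded annually, EAR = 22.480%
Meridian Mutual: (1 + 0.2283/4)^4 − 1 = 24.860%
Vantage Savings: e^0.2257 − 1 = 25.320%
Harbor Bank: (1 + 0.2140/2)^2 − 1 = 22.545%
The lowest effective annual rate is Atlas Mutual at 22.480%.

Atlas Mutual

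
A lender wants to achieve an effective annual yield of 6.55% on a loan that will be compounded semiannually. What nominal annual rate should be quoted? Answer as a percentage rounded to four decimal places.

6.4461%

(1 + r/2)^2 − 1 = 0.0655, so 1 + r/2 = 1.0655^(1/2).
r/2 = 0.032231, so r = 0.064461 = 6.4461%.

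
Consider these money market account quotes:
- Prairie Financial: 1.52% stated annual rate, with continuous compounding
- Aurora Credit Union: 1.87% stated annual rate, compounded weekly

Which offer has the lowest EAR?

Prairie Financial

Prairie Financial: e^0.0152 − 1 = 1.532%
Aurora Credit Union: (1 + 0.0187/52)^52 − 1 = 1.887%
The lowest effective annual rate is Prairie Financial at 1.532%.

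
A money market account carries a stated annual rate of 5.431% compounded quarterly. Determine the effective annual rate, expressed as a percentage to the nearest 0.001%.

EAR = (1 + 0.05431/4)^4 − 1.
= (1 + 0.013577)^4 − 1 = 1.055426 − 1 = 5.543%.

5.543%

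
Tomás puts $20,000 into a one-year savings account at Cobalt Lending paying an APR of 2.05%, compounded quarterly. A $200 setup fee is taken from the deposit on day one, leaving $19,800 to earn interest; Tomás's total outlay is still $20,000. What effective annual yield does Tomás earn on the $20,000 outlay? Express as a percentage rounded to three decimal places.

1.045%

Value after one year: 19,800 × (1 + 0.0205/4)^4 = 19,800 × 1.020658 = $20,209.03.
Effective yield on the $20,000 outlay: 20,209.03 / 20,000 − 1 = 0.010452 = 1.045%.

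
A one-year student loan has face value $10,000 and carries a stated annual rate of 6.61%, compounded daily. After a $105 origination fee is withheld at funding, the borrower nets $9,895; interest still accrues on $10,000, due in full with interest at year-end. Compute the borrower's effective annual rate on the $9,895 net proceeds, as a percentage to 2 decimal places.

7.97%

Amount owed after one year: 10,000 × (1 + 0.0661/365)^365 = 10,000 × 1.068327 = $10,683.27.
Effective rate on net proceeds: 10,683.27 / 9,895 − 1 = 0.079664 = 7.97%.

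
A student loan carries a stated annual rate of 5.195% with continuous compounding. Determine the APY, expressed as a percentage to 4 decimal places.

5.3323%

With continuous compounding, EAR = e^0.05195 − 1.
e^0.05195 = 1.053323, so EAR = 0.053323 = 5.3323%.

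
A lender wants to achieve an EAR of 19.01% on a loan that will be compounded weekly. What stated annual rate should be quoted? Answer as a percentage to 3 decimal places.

(1 + r/52)^52 − 1 = 0.1901, so 1 + r/52 = 1.1901^(1/52).
r/52 = 0.003352, so r = 0.174329 = 17.433%.

17.433%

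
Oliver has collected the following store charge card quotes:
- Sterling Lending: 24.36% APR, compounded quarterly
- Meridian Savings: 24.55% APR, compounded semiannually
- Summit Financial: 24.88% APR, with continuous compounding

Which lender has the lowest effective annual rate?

Sterling Lending: (1 + 0.2436/4)^4 − 1 = 26.677%
Meridian Savings: (1 + 0.2455/2)^2 − 1 = 26.057%
Summit Financial: e^0.2488 − 1 = 28.249%
The lowest effective annual rate is Meridian Savings at 26.057%.

Meridian Savings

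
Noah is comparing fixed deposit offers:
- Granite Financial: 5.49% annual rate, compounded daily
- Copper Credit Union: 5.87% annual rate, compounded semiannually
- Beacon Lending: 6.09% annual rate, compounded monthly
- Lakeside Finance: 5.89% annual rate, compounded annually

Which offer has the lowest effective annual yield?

Granite Financial: (1 + 0.0549/365)^365 − 1 = 5.643%
Copper Credit Union: (1 + 0.0587/2)^2 − 1 = 5.956%
Beacon Lending: (1 + 0.0609/12)^12 − 1 = 6.263%
Lakeside Finance: compounded annually, EAR = 5.890%
The lowest effective annual rate is Granite Financial at 5.643%.

Granite Financial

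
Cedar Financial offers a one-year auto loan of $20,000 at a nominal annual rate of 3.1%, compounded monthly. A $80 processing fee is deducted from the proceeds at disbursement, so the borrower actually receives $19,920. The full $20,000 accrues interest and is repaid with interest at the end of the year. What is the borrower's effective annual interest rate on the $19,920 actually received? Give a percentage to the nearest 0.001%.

Amount owed after one year: 20,000 × (1 + 0.031/12)^12 = 20,000 × 1.031444 = $20,628.89.
Effective rate on net proceeds: 20,628.89 / 19,920 − 1 = 0.035587 = 3.559%.

3.559%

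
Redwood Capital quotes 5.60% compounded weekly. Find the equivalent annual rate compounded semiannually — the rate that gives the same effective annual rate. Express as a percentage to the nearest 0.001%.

5.676%

EAR = (1 + 0.0560/52)^52 − 1 = 0.057566.
Solve (1 + r/2)^2 = 1.057566: r/2 = 1.057566^(1/2) − 1 = 0.028380, so r = 0.056760 = 5.676%.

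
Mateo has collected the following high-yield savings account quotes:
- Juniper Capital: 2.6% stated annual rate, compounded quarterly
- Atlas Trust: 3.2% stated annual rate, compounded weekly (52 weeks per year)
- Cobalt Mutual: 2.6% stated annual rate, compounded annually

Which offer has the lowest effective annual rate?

Cobalt Mutual

Juniper Capital: (1 + 0.026/4)^4 − 1 = 2.625%
Atlas Trust: (1 + 0.032/52)^52 − 1 = 3.251%
Cobalt Mutual: compounded annually, EAR = 2.600%
The lowest effective annual rate is Cobalt Mutual at 2.600%.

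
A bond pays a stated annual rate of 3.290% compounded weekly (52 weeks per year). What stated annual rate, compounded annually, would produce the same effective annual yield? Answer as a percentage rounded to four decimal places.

3.3436%

EAR = (1 + 0.03290/52)^52 − 1 = 0.033436.
Compounded annually, the equivalent nominal rate is the EAR itself: 3.3436%.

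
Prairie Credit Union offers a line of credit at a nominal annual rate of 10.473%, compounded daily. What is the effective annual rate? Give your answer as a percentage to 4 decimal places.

11.0394%

EAR = (1 + 0.10473/365)^365 − 1.
= (1 + 0.000287)^365 − 1 = 1.110394 − 1 = 11.0394%.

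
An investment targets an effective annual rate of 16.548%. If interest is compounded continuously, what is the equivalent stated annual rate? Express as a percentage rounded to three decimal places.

15.313%

Continuous: nominal r satisfies e^r − 1 = 0.16548.
r = ln(1 + 0.16548) = ln(1.16548) = 0.153133 = 15.313%.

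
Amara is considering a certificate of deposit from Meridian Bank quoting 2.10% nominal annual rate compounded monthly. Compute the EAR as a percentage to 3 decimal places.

2.120%

EAR = (1 + 0.0210/12)^12 − 1.
= (1 + 0.001750)^12 − 1 = 1.021203 − 1 = 2.120%.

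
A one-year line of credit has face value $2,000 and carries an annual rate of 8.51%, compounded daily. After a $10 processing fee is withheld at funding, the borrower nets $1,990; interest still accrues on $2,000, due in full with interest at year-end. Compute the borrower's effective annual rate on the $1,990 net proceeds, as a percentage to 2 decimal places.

Amount owed after one year: 2,000 × (1 + 0.0851/365)^365 = 2,000 × 1.088815 = $2,177.63.
Effective rate on net proceeds: 2,177.63 / 1,990 − 1 = 0.094287 = 9.43%.

9.43%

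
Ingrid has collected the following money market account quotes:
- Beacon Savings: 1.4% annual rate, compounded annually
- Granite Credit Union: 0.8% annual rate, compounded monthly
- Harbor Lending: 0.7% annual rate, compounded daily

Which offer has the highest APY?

Beacon Savings

Beacon Savings: compounded annually, EAR = 1.400%
Granite Credit Union: (1 + 0.008/12)^12 − 1 = 0.803%
Harbor Lending: (1 + 0.007/365)^365 − 1 = 0.702%
The highest effective annual rate is Beacon Savings at 1.400%.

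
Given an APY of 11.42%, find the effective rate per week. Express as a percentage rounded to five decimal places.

0.20817%

The per-week rate i satisfies (1 + i)^52 = 1 + 0.1142.
i = 1.1142^(1/52) − 1 = 0.0020817 = 0.20817%.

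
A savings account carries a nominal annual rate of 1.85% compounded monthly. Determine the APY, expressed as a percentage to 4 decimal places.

EAR = (1 + 0.0185/12)^12 − 1.
= (1 + 0.001542)^12 − 1 = 1.018658 − 1 = 1.8658%.

1.8658%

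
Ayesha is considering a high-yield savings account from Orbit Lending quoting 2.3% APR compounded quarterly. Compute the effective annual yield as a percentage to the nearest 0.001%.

2.320%

EAR = (1 + 0.023/4)^4 − 1.
= (1 + 0.005750)^4 − 1 = 1.023199 − 1 = 2.320%.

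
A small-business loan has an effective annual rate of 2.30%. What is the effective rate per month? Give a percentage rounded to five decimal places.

The per-month rate i satisfies (1 + i)^12 = 1 + 0.0230.
i = 1.0230^(1/12) − 1 = 0.0018968 = 0.18968%.

0.18968%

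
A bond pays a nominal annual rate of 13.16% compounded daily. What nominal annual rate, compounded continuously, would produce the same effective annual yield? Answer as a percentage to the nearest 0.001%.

EAR = (1 + 0.1316/365)^365 − 1 = 0.140625.
Equivalent continuous rate: r = ln(1 + 0.140625) = 0.131576 = 13.158%.

13.158%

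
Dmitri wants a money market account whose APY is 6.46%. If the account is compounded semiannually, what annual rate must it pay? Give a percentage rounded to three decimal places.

(1 + r/2)^2 − 1 = 0.0646, so 1 + r/2 = 1.0646^(1/2).
r/2 = 0.031795, so r = 0.063589 = 6.359%.

6.359%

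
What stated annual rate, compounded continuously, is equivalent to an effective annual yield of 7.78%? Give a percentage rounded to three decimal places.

Continuous: nominal r satisfies e^r − 1 = 0.0778.
r = ln(1 + 0.0778) = ln(1.0778) = 0.074922 = 7.492%.

7.492%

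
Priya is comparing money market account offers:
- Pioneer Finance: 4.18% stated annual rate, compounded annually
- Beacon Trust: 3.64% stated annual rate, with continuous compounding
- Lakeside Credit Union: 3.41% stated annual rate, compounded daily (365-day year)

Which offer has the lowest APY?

Pioneer Finance: compounded annually, EAR = 4.180%
Beacon Trust: e^0.0364 − 1 = 3.707%
Lakeside Credit Union: (1 + 0.0341/365)^365 − 1 = 3.469%
The lowest effective annual rate is Lakeside Credit Union at 3.469%.

Lakeside Credit Union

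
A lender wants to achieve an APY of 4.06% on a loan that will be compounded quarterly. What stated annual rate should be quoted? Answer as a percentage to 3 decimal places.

(1 + r/4)^4 − 1 = 0.0406, so 1 + r/4 = 1.0406^(1/4).
r/4 = 0.009999, so r = 0.039996 = 4.000%.

4.000%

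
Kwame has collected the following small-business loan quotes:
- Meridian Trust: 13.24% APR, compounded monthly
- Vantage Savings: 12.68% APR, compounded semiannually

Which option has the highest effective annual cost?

Meridian Trust

Meridian Trust: (1 + 0.1324/12)^12 − 1 = 14.074%
Vantage Savings: (1 + 0.1268/2)^2 − 1 = 13.082%
The highest effective annual rate is Meridian Trust at 14.074%.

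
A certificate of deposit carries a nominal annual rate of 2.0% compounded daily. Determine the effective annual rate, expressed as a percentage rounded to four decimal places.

2.0201%

EAR = (1 + 0.020/365)^365 − 1.
= (1 + 0.000055)^365 − 1 = 1.020201 − 1 = 2.0201%.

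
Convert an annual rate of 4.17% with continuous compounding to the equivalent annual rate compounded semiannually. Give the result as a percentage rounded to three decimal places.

EAR under continuous compounding: e^0.0417 − 1 = 0.042582.
Solve (1 + r/2)^2 = 1.042582: r/2 = 1.042582^(1/2) − 1 = 0.021069, so r = 0.042138 = 4.214%.

4.214%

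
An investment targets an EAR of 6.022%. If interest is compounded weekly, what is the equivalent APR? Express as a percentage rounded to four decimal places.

5.8509%

(1 + r/52)^52 − 1 = 0.06022, so 1 + r/52 = 1.06022^(1/52).
r/52 = 0.001125, so r = 0.058509 = 5.8509%.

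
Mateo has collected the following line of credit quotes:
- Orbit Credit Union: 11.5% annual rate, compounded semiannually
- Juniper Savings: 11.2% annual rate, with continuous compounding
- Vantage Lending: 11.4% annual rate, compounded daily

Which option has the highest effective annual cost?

Orbit Credit Union: (1 + 0.115/2)^2 − 1 = 11.831%
Juniper Savings: e^0.112 − 1 = 11.851%
Vantage Lending: (1 + 0.114/365)^365 − 1 = 12.073%
The highest effective annual rate is Vantage Lending at 12.073%.

Vantage Lending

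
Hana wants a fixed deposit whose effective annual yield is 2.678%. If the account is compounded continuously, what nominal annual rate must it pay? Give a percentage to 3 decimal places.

2.643%

Continuous: nominal r satisfies e^r − 1 = 0.02678.
r = ln(1 + 0.02678) = ln(1.02678) = 0.026428 = 2.643%.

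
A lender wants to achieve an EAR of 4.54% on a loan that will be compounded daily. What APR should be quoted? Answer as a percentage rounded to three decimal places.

(1 + r/365)^365 − 1 = 0.0454, so 1 + r/365 = 1.0454^(1/365).
r/365 = 0.000122, so r = 0.044402 = 4.440%.

4.440%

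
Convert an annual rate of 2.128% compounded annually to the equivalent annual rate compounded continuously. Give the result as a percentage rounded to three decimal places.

Compounded annually, EAR = nominal = 0.021280.
Equivalent continuous rate: r = ln(1 + 0.021280) = 0.021057 = 2.106%.

2.106%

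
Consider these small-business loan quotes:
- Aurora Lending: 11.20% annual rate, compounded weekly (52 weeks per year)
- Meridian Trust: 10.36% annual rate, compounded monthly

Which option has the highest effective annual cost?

Aurora Lending: (1 + 0.1120/52)^52 − 1 = 11.838%
Meridian Trust: (1 + 0.1036/12)^12 − 1 = 10.866%
The highest effective annual rate is Aurora Lending at 11.838%.

Aurora Lending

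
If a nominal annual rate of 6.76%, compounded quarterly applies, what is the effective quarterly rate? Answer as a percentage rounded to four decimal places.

With a nominal annual rate compounded quarterly, the periodic rate is the nominal rate divided by 4.
i = 0.0676 / 4 = 0.0169000 = 1.6900%.

1.6900%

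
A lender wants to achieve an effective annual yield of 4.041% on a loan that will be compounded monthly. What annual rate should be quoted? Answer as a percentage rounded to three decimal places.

(1 + r/12)^12 − 1 = 0.04041, so 1 + r/12 = 1.04041^(1/12).
r/12 = 0.003307, so r = 0.039680 = 3.968%.

3.968%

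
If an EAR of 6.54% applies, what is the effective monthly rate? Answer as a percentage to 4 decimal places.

The per-month rate i satisfies (1 + i)^12 = 1 + 0.0654.
i = 1.0654^(1/12) − 1 = 0.0052932 = 0.5293%.

0.5293%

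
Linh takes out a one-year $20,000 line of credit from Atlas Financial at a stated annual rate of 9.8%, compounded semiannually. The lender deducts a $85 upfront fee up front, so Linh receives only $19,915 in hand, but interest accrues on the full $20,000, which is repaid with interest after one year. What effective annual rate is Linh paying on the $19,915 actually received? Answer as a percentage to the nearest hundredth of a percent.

10.51%

Amount owed after one year: 20,000 × (1 + 0.098/2)^2 = 20,000 × 1.100401 = $22,008.02.
Effective rate on net proceeds: 22,008.02 / 19,915 − 1 = 0.105098 = 10.51%.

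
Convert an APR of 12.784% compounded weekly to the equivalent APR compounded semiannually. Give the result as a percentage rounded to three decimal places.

13.185%

EAR = (1 + 0.12784/52)^52 − 1 = 0.136193.
Solve (1 + r/2)^2 = 1.136193: r/2 = 1.136193^(1/2) − 1 = 0.065923, so r = 0.131847 = 13.185%.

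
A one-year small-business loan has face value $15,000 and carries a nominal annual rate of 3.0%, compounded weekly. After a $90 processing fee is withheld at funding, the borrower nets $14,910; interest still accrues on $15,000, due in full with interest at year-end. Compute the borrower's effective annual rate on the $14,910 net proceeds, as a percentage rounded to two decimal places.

3.67%

Amount owed after one year: 15,000 × (1 + 0.030/52)^52 = 15,000 × 1.030446 = $15,456.68.
Effective rate on net proceeds: 15,456.68 / 14,910 − 1 = 0.036666 = 3.67%.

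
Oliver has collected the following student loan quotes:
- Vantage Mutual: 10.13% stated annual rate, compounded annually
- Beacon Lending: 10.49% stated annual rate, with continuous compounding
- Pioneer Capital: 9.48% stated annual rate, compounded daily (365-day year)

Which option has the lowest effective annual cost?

Pioneer Capital

Vantage Mutual: compounded annually, EAR = 10.130%
Beacon Lending: e^0.1049 − 1 = 11.060%
Pioneer Capital: (1 + 0.0948/365)^365 − 1 = 9.943%
The lowest effective annual rate is Pioneer Capital at 9.943%.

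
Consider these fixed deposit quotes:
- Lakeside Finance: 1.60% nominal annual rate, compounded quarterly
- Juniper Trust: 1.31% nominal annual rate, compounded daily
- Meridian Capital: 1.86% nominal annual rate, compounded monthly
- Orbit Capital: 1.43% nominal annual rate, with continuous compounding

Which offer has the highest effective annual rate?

Lakeside Finance: (1 + 0.0160/4)^4 − 1 = 1.610%
Juniper Trust: (1 + 0.0131/365)^365 − 1 = 1.319%
Meridian Capital: (1 + 0.0186/12)^12 − 1 = 1.876%
Orbit Capital: e^0.0143 − 1 = 1.440%
The highest effective annual rate is Meridian Capital at 1.876%.

Meridian Capital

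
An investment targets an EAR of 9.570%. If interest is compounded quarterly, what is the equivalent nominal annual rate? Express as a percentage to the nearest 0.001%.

(1 + r/4)^4 − 1 = 0.09570, so 1 + r/4 = 1.09570^(1/4).
r/4 = 0.023111, so r = 0.092446 = 9.245%.

9.245%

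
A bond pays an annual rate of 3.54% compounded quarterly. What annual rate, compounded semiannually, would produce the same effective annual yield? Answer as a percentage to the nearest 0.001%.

3.556%

EAR = (1 + 0.0354/4)^4 − 1 = 0.035873.
Solve (1 + r/2)^2 = 1.035873: r/2 = 1.035873^(1/2) − 1 = 0.017778, so r = 0.035557 = 3.556%.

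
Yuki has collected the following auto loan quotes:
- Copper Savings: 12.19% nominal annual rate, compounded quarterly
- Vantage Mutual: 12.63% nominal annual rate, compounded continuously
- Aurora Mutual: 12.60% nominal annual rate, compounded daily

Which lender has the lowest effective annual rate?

Copper Savings: (1 + 0.1219/4)^4 − 1 = 12.759%
Vantage Mutual: e^0.1263 − 1 = 13.462%
Aurora Mutual: (1 + 0.1260/365)^365 − 1 = 13.426%
The lowest effective annual rate is Copper Savings at 12.759%.

Copper Savings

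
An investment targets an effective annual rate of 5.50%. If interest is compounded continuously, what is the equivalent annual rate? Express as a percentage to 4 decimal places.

5.3541%

Continuous: nominal r satisfies e^r − 1 = 0.0550.
r = ln(1 + 0.0550) = ln(1.0550) = 0.053541 = 5.3541%.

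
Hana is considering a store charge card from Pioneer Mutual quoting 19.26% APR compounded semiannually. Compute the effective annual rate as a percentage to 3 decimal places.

EAR = (1 + 0.1926/2)^2 − 1.
= 1.201874 − 1 = 20.187%.

20.187%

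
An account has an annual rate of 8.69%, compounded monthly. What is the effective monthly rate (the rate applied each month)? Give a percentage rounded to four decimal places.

0.7242%

With a nominal annual rate compounded monthly, the periodic rate is the nominal rate divided by 12.
i = 0.0869 / 12 = 0.0072417 = 0.7242%.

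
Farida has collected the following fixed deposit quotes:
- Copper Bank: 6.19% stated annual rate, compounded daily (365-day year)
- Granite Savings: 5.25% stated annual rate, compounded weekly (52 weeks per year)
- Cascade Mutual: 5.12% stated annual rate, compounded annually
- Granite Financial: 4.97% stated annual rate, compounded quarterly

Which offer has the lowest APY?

Granite Financial

Copper Bank: (1 + 0.0619/365)^365 − 1 = 6.385%
Granite Savings: (1 + 0.0525/52)^52 − 1 = 5.387%
Cascade Mutual: compounded annually, EAR = 5.120%
Granite Financial: (1 + 0.0497/4)^4 − 1 = 5.063%
The lowest effective annual rate is Granite Financial at 5.063%.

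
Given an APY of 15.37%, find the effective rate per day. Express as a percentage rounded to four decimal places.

0.0392%

The per-day rate i satisfies (1 + i)^365 = 1 + 0.1537.
i = 1.1537^(1/365) − 1 = 0.0003918 = 0.0392%.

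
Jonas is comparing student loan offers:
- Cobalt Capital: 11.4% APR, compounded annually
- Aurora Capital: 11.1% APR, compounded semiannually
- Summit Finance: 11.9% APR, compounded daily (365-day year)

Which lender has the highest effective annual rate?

Cobalt Capital: compounded annually, EAR = 11.400%
Aurora Capital: (1 + 0.111/2)^2 − 1 = 11.408%
Summit Finance: (1 + 0.119/365)^365 − 1 = 12.635%
The highest effective annual rate is Summit Finance at 12.635%.

Summit Finance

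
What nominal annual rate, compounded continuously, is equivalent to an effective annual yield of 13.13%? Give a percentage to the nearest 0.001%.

Continuous: nominal r satisfies e^r − 1 = 0.1313.
r = ln(1 + 0.1313) = ln(1.1313) = 0.123367 = 12.337%.

12.337%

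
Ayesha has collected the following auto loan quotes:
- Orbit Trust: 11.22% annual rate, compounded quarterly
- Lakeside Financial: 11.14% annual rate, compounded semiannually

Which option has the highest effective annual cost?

Orbit Trust

Orbit Trust: (1 + 0.1122/4)^4 − 1 = 11.701%
Lakeside Financial: (1 + 0.1114/2)^2 − 1 = 11.450%
The highest effective annual rate is Orbit Trust at 11.701%.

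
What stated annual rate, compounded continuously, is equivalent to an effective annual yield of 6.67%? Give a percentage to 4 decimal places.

6.4570%

Continuous: nominal r satisfies e^r − 1 = 0.0667.
r = ln(1 + 0.0667) = ln(1.0667) = 0.064570 = 6.4570%.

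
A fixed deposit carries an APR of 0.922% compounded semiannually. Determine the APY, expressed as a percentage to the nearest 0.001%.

EAR = (1 + 0.00922/2)^2 − 1.
= 1.009241 − 1 = 0.924%.

0.924%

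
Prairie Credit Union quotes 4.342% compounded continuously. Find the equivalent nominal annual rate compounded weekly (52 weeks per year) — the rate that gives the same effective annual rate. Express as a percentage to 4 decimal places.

EAR under continuous compounding: e^0.04342 − 1 = 0.044376.
Solve (1 + r/52)^52 = 1.044376: r/52 = 1.044376^(1/52) − 1 = 0.000835, so r = 0.043438 = 4.3438%.

4.3438%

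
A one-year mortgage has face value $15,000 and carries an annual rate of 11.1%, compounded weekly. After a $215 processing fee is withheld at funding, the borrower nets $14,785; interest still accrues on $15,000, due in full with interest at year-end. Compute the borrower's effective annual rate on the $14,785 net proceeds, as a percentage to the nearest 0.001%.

13.351%

Amount owed after one year: 15,000 × (1 + 0.111/52)^52 = 15,000 × 1.117263 = $16,758.94.
Effective rate on net proceeds: 16,758.94 / 14,785 − 1 = 0.133510 = 13.351%.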